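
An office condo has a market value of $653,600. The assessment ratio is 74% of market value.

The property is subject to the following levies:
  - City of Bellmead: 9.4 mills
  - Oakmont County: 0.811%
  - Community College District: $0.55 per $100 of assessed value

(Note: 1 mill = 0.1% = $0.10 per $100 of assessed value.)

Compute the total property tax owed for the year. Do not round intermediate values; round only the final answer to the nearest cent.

$11,129.11

Assessed value = $653,600 × 0.74 = $483,664
City of Bellmead: $483,664 × 0.0094 = $4,546.4416
Oakmont County: $483,664 × 0.00811 = $3,922.51504
Community College District: $483,664 × 0.0055 = $2,660.152
Total = $11,129.10864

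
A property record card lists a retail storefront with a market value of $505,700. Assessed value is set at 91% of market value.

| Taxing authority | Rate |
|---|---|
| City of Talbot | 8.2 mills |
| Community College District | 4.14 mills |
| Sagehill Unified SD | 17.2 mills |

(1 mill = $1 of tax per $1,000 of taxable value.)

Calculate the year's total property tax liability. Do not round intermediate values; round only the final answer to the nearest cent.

$13,593.92

Assessed value = $505,700 × 0.91 = $460,187
City of Talbot: $460,187 × 0.0082 = $3,773.5334
Community College District: $460,187 × 0.00414 = $1,905.17418
Sagehill Unified SD: $460,187 × 0.0172 = $7,915.2164
Total = $3,773.5334 + $1,905.17418 + $7,915.2164 = $13,593.92398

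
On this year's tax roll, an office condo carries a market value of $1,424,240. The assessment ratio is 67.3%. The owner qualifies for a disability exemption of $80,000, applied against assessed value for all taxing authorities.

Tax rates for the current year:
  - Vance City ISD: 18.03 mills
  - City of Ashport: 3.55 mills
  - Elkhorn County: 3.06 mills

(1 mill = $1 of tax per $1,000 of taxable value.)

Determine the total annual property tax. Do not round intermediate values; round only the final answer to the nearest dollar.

$21,647

Assessed value = $1,424,240 × 0.673 = $958,513.52
Taxable value = $958,513.52 − $80,000 = $878,513.52
Vance City ISD: $878,513.52 × 0.01803 = $15,839.5987656
City of Ashport: $878,513.52 × 0.00355 = $3,118.722996
Elkhorn County: $878,513.52 × 0.00306 = $2,688.2513712
Total = $15,839.5987656 + $3,118.722996 + $2,688.2513712 = $21,646.5731328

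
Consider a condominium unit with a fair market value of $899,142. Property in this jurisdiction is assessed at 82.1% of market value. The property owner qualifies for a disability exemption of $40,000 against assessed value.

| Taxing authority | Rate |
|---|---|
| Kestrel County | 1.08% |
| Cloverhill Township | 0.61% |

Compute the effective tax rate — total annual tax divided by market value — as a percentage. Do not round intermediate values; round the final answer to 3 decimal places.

1.312%

Assessed value = $899,142 × 0.821 = $738,195.582
Taxable value = $738,195.582 − $40,000 = $698,195.582
Kestrel County: $698,195.582 × 0.0108 = $7,540.5122856
Cloverhill Township: $698,195.582 × 0.0061 = $4,258.9930502
Total tax = $11,799.5053358
Effective rate = $11,799.5053358 ÷ $899,142 = 1.312% of market value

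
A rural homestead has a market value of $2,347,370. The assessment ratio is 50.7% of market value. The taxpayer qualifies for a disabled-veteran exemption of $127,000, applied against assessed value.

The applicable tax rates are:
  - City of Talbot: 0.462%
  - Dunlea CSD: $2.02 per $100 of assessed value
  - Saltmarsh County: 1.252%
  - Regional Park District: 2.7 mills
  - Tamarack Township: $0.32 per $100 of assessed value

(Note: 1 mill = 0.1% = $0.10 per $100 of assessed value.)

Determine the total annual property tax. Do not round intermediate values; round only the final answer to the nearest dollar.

Assessed value = $2,347,370 × 0.507 = $1,190,116.59
Taxable value = $1,190,116.59 − $127,000 = $1,063,116.59
City of Talbot: $1,063,116.59 × 0.00462 = $4,911.5986458
Dunlea CSD: $1,063,116.59 × 0.0202 = $21,474.955118
Saltmarsh County: $1,063,116.59 × 0.01252 = $13,310.2197068
Regional Park District: $1,063,116.59 × 0.0027 = $2,870.414793
Tamarack Township: $1,063,116.59 × 0.0032 = $3,401.973088
Total = $45,969.1613516

$45,969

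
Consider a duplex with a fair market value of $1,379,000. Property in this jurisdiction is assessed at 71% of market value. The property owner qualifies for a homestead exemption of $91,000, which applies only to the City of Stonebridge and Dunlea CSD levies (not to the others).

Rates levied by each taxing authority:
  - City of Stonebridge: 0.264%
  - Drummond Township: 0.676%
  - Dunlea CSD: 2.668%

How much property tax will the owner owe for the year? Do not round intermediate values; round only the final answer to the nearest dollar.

Assessed value = $1,379,000 × 0.71 = $979,090
City of Stonebridge: ($979,090 − $91,000) × 0.00264 = $888,090 × 0.00264 = $2,344.5576
Drummond Township: $979,090 × 0.00676 = $6,618.6484
Dunlea CSD: ($979,090 − $91,000) × 0.02668 = $888,090 × 0.02668 = $23,694.2412
Total = $32,657.4472

$32,657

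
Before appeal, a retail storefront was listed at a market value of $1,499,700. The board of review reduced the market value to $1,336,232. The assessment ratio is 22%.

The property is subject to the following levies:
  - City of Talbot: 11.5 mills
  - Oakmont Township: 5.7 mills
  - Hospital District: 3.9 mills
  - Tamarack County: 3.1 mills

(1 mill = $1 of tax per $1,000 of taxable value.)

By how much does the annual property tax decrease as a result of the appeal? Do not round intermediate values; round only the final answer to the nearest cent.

$870.30

Old assessed value = $1,499,700 × 0.22 = $329,934
New assessed value = $1,336,232 × 0.22 = $293,971.04
Combined rate = 0.0115 + 0.0057 + 0.0039 + 0.0031 = 0.0242
Old tax = $329,934 × 0.0242 = $7,984.4028
New tax = $293,971.04 × 0.0242 = $7,114.099168
Reduction = $7,984.4028 − $7,114.099168 = $870.303632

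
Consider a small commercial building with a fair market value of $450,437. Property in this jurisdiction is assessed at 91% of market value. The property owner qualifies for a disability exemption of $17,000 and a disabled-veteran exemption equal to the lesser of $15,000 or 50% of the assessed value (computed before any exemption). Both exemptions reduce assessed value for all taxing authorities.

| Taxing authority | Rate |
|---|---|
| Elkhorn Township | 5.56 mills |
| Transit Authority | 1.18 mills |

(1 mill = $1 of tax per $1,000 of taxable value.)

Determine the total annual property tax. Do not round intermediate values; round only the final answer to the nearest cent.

$2,547.03

Assessed value = $450,437 × 0.91 = $409,897.67
Disabled-veteran exemption = min($15,000, 50% × $409,897.67) = min($15,000, $204,948.835) = $15,000 (dollar cap binds)
Taxable value = $409,897.67 − $17,000 − $15,000 = $377,897.67
Elkhorn Township: $377,897.67 × 0.00556 = $2,101.1110452
Transit Authority: $377,897.67 × 0.00118 = $445.9192506
Total = $2,547.0302958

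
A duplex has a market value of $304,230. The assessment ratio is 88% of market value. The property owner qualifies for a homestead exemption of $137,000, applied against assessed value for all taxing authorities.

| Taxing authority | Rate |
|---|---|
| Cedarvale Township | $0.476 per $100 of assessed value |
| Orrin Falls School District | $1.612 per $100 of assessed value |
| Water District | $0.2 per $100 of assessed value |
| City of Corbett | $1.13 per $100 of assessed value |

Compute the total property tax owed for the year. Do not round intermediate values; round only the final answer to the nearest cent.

$4,468.09

Assessed value = $304,230 × 0.88 = $267,722.4
Taxable value = $267,722.4 − $137,000 = $130,722.4
Cedarvale Township: $130,722.4 × 0.00476 = $622.238624
Orrin Falls School District: $130,722.4 × 0.01612 = $2,107.245088
Water District: $130,722.4 × 0.002 = $261.4448
City of Corbett: $130,722.4 × 0.0113 = $1,477.16312
Total = $622.238624 + $2,107.245088 + $261.4448 + $1,477.16312 = $4,468.091632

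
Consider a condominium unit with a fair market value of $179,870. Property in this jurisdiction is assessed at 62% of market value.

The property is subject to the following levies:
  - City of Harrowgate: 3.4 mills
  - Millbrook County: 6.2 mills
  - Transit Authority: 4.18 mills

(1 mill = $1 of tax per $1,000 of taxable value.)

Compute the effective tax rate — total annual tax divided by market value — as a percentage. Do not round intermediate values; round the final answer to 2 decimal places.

Assessed value = $179,870 × 0.62 = $111,519.4
City of Harrowgate: $111,519.4 × 0.0034 = $379.16596
Millbrook County: $111,519.4 × 0.0062 = $691.42028
Transit Authority: $111,519.4 × 0.00418 = $466.151092
Total tax = $1,536.737332
Effective rate = $1,536.737332 ÷ $179,870 = 0.85% of market value

0.85%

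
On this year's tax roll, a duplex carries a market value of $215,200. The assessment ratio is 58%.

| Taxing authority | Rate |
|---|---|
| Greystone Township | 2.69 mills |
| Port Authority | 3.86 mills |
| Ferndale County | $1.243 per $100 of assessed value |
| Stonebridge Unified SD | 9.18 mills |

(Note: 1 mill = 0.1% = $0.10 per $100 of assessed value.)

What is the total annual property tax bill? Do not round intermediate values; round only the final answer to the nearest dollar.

Assessed value = $215,200 × 0.58 = $124,816
Greystone Township: $124,816 × 0.00269 = $335.75504
Port Authority: $124,816 × 0.00386 = $481.78976
Ferndale County: $124,816 × 0.01243 = $1,551.46288
Stonebridge Unified SD: $124,816 × 0.00918 = $1,145.81088
Total = $3,514.81856

$3,515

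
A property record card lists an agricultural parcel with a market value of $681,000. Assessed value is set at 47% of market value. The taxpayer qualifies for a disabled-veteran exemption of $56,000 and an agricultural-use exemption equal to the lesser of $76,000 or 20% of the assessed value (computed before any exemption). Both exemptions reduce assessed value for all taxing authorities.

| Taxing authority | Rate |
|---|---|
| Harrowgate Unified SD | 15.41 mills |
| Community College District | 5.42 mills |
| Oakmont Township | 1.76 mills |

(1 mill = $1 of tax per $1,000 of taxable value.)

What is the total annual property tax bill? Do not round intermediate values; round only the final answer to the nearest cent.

Assessed value = $681,000 × 0.47 = $320,070
Agricultural-use exemption = min($76,000, 20% × $320,070) = min($76,000, $64,014) = $64,014 (percentage binds)
Taxable value = $320,070 − $56,000 − $64,014 = $200,056
Harrowgate Unified SD: $200,056 × 0.01541 = $3,082.86296
Community College District: $200,056 × 0.00542 = $1,084.30352
Oakmont Township: $200,056 × 0.00176 = $352.09856
Total = $4,519.26504

$4,519.27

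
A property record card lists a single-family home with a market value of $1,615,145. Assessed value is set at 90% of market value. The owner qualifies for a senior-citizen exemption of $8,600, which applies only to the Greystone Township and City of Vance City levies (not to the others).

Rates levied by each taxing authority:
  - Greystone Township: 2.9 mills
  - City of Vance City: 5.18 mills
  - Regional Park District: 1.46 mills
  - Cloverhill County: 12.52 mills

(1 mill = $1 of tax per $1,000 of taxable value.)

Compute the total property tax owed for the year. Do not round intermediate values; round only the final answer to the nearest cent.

$31,997.60

Assessed value = $1,615,145 × 0.9 = $1,453,630.5
Greystone Township: ($1,453,630.5 − $8,600) × 0.0029 = $1,445,030.5 × 0.0029 = $4,190.58845
City of Vance City: ($1,453,630.5 − $8,600) × 0.00518 = $1,445,030.5 × 0.00518 = $7,485.25799
Regional Park District: $1,453,630.5 × 0.00146 = $2,122.30053
Cloverhill County: $1,453,630.5 × 0.01252 = $18,199.45386
Total = $31,997.60083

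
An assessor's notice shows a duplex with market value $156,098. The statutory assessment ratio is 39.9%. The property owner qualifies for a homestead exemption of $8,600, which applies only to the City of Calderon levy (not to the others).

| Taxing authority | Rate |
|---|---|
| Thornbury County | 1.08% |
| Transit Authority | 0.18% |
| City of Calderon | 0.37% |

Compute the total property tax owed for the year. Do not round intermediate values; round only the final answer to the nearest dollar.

Assessed value = $156,098 × 0.399 = $62,283.102
Thornbury County: $62,283.102 × 0.0108 = $672.6575016
Transit Authority: $62,283.102 × 0.0018 = $112.1095836
City of Calderon: ($62,283.102 − $8,600) × 0.0037 = $53,683.102 × 0.0037 = $198.6274774
Total = $983.3945626

$983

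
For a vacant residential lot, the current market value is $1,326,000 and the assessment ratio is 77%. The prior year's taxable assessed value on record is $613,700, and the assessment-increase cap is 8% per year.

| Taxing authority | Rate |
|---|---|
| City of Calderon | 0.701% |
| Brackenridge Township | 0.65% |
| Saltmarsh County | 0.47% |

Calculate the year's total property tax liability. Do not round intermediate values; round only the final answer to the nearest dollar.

$12,070

Uncapped assessed value = $1,326,000 × 0.77 = $1,021,020
Cap limit = $613,700 × 1.08 = $662,796
Taxable assessed value = min($1,021,020, $662,796) = $662,796 (cap binds)
City of Calderon: $662,796 × 0.00701 = $4,646.19996
Brackenridge Township: $662,796 × 0.0065 = $4,308.174
Saltmarsh County: $662,796 × 0.0047 = $3,115.1412
Total = $12,069.51516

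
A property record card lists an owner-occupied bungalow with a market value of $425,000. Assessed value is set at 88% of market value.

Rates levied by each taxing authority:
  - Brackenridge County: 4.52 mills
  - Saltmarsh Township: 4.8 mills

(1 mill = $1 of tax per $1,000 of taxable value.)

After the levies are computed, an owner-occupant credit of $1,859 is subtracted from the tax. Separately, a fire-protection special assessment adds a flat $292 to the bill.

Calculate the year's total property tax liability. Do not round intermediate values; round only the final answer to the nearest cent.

$1,918.68

Assessed value = $425,000 × 0.88 = $374,000
Brackenridge County: $374,000 × 0.00452 = $1,690.48
Saltmarsh Township: $374,000 × 0.0048 = $1,795.2
Levies subtotal = $3,485.68
After credit = $3,485.68 − $1,859 = $1,626.68
Total = $1,626.68 + $292 = $1,918.68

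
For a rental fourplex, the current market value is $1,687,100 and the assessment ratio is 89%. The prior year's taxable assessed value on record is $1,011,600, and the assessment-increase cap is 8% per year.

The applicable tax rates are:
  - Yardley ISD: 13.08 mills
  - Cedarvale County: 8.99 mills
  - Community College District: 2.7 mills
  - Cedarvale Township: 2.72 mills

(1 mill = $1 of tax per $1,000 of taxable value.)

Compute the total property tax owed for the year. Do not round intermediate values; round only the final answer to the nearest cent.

Uncapped assessed value = $1,687,100 × 0.89 = $1,501,519
Cap limit = $1,011,600 × 1.08 = $1,092,528
Taxable assessed value = min($1,501,519, $1,092,528) = $1,092,528 (cap binds)
Yardley ISD: $1,092,528 × 0.01308 = $14,290.26624
Cedarvale County: $1,092,528 × 0.00899 = $9,821.82672
Community College District: $1,092,528 × 0.0027 = $2,949.8256
Cedarvale Township: $1,092,528 × 0.00272 = $2,971.67616
Total = $30,033.59472

$30,033.59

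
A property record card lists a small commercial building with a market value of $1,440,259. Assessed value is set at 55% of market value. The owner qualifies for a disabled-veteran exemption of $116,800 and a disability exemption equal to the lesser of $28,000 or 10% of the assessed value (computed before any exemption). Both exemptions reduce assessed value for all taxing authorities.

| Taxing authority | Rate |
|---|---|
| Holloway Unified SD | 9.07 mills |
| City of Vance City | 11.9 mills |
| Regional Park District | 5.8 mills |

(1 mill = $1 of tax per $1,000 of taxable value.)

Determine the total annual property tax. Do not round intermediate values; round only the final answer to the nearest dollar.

$17,329

Assessed value = $1,440,259 × 0.55 = $792,142.45
Disability exemption = min($28,000, 10% × $792,142.45) = min($28,000, $79,214.245) = $28,000 (dollar cap binds)
Taxable value = $792,142.45 − $116,800 − $28,000 = $647,342.45
Holloway Unified SD: $647,342.45 × 0.00907 = $5,871.3960215
City of Vance City: $647,342.45 × 0.0119 = $7,703.375155
Regional Park District: $647,342.45 × 0.0058 = $3,754.58621
Total = $17,329.3573865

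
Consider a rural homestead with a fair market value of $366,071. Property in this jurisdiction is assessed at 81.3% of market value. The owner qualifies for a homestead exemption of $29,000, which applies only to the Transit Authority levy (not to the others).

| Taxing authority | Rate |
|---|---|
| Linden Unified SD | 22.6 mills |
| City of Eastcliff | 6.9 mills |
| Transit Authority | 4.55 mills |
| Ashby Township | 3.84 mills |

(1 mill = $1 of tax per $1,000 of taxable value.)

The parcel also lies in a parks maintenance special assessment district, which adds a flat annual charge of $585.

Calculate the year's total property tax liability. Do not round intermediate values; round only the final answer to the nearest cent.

Assessed value = $366,071 × 0.813 = $297,615.723
Linden Unified SD: $297,615.723 × 0.0226 = $6,726.1153398
City of Eastcliff: $297,615.723 × 0.0069 = $2,053.5484887
Transit Authority: ($297,615.723 − $29,000) × 0.00455 = $268,615.723 × 0.00455 = $1,222.20153965
Ashby Township: $297,615.723 × 0.00384 = $1,142.84437632
Levies subtotal = $11,144.70974447
Total = $11,144.70974447 + $585 = $11,729.70974447

$11,729.71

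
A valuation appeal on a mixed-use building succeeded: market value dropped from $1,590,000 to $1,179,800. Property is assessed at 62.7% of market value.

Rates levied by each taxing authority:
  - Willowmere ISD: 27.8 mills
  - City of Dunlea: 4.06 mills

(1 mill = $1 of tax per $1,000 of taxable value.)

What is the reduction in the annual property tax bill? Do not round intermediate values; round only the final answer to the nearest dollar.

Old assessed value = $1,590,000 × 0.627 = $996,930
New assessed value = $1,179,800 × 0.627 = $739,734.6
Combined rate = 0.0278 + 0.00406 = 0.03186
Old tax = $996,930 × 0.03186 = $31,762.1898
New tax = $739,734.6 × 0.03186 = $23,567.944356
Reduction = $31,762.1898 − $23,567.944356 = $8,194.245444

$8,194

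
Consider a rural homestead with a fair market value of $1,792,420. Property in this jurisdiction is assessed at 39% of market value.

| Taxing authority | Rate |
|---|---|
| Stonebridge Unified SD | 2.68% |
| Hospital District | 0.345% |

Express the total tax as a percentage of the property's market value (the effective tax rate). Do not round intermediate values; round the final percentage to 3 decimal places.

1.180%

Assessed value = $1,792,420 × 0.39 = $699,043.8
Stonebridge Unified SD: $699,043.8 × 0.0268 = $18,734.37384
Hospital District: $699,043.8 × 0.00345 = $2,411.70111
Total tax = $21,146.07495
Effective rate = $21,146.07495 ÷ $1,792,420 = 1.180% of market value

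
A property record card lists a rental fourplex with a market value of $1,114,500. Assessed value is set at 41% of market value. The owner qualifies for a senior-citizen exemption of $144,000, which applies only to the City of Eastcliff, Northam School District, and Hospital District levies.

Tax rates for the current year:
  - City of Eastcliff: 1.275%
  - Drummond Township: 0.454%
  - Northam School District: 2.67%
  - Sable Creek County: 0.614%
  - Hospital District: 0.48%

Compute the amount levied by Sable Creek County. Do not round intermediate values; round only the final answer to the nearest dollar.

Assessed value = $1,114,500 × 0.41 = $456,945
Sable Creek County taxable value = $456,945 (exemption does not apply)
Sable Creek County levy = $456,945 × 0.00614 = $2,805.6423

$2,806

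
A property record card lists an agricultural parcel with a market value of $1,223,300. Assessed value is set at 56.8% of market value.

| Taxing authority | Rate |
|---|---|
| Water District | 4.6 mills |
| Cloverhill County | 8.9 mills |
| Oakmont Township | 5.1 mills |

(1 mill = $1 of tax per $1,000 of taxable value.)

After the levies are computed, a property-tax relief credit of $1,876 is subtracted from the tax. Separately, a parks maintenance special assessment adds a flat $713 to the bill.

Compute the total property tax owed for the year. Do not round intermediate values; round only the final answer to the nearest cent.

Assessed value = $1,223,300 × 0.568 = $694,834.4
Water District: $694,834.4 × 0.0046 = $3,196.23824
Cloverhill County: $694,834.4 × 0.0089 = $6,184.02616
Oakmont Township: $694,834.4 × 0.0051 = $3,543.65544
Levies subtotal = $12,923.91984
After credit = $12,923.91984 − $1,876 = $11,047.91984
Total = $11,047.91984 + $713 = $11,760.91984

$11,760.92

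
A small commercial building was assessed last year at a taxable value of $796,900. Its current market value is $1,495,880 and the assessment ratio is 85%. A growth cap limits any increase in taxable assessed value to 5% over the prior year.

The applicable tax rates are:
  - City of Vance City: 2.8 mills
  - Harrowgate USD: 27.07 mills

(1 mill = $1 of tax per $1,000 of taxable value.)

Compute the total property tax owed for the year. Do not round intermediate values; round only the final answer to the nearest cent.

Uncapped assessed value = $1,495,880 × 0.85 = $1,271,498
Cap limit = $796,900 × 1.05 = $836,745
Taxable assessed value = min($1,271,498, $836,745) = $836,745 (cap binds)
City of Vance City: $836,745 × 0.0028 = $2,342.886
Harrowgate USD: $836,745 × 0.02707 = $22,650.68715
Total = $24,993.57315

$24,993.57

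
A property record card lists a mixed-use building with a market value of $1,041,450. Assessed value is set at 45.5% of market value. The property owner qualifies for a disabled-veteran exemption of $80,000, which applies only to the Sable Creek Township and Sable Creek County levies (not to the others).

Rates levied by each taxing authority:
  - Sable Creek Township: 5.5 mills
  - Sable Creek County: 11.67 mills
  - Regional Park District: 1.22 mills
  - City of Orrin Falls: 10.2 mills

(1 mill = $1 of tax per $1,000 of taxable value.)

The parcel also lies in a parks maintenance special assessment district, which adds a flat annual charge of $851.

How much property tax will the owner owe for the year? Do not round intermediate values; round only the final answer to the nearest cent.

$13,025.05

Assessed value = $1,041,450 × 0.455 = $473,859.75
Sable Creek Township: ($473,859.75 − $80,000) × 0.0055 = $393,859.75 × 0.0055 = $2,166.228625
Sable Creek County: ($473,859.75 − $80,000) × 0.01167 = $393,859.75 × 0.01167 = $4,596.3432825
Regional Park District: $473,859.75 × 0.00122 = $578.108895
City of Orrin Falls: $473,859.75 × 0.0102 = $4,833.36945
Levies subtotal = $12,174.0502525
Total = $12,174.0502525 + $851 = $13,025.0502525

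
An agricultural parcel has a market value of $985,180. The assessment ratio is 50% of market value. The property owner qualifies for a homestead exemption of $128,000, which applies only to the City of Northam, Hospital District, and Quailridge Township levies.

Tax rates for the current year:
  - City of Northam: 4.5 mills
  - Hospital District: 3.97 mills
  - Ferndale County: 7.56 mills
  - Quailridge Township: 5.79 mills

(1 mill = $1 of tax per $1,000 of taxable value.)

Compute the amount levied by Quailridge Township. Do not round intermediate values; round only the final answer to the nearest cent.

Assessed value = $985,180 × 0.5 = $492,590
Quailridge Township taxable value = $492,590 − $128,000 = $364,590
Quailridge Township levy = $364,590 × 0.00579 = $2,110.9761

$2,110.98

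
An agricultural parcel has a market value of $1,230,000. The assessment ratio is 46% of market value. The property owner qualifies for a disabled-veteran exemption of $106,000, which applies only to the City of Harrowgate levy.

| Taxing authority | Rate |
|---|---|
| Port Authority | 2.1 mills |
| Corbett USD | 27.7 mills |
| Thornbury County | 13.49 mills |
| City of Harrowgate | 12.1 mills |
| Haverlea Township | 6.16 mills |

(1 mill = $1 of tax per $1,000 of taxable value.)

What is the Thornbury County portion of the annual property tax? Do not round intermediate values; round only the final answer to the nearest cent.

Assessed value = $1,230,000 × 0.46 = $565,800
Thornbury County taxable value = $565,800 (exemption does not apply)
Thornbury County levy = $565,800 × 0.01349 = $7,632.642

$7,632.64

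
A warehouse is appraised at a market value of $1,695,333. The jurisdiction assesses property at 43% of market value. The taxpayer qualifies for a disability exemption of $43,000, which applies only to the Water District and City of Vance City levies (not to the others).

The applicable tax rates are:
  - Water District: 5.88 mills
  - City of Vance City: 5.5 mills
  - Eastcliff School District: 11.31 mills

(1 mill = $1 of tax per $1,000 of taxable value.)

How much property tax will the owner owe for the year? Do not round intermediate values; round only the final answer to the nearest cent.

$16,051.52

Assessed value = $1,695,333 × 0.43 = $728,993.19
Water District: ($728,993.19 − $43,000) × 0.00588 = $685,993.19 × 0.00588 = $4,033.6399572
City of Vance City: ($728,993.19 − $43,000) × 0.0055 = $685,993.19 × 0.0055 = $3,772.962545
Eastcliff School District: $728,993.19 × 0.01131 = $8,244.9129789
Total = $16,051.5154811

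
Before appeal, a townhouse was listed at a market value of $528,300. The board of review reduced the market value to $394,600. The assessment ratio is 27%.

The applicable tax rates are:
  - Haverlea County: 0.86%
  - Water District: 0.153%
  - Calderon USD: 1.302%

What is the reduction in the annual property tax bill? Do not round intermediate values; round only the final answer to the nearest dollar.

$836

Old assessed value = $528,300 × 0.27 = $142,641
New assessed value = $394,600 × 0.27 = $106,542
Combined rate = 0.0086 + 0.00153 + 0.01302 = 0.02315
Old tax = $142,641 × 0.02315 = $3,302.13915
New tax = $106,542 × 0.02315 = $2,466.4473
Reduction = $3,302.13915 − $2,466.4473 = $835.69185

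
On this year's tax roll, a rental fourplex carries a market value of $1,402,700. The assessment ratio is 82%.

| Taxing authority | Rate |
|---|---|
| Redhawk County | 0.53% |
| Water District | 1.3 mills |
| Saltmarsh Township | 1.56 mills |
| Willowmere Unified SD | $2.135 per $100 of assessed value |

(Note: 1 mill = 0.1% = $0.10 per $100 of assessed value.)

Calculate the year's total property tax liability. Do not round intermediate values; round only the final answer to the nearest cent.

$33,942.82

Assessed value = $1,402,700 × 0.82 = $1,150,214
Redhawk County: $1,150,214 × 0.0053 = $6,096.1342
Water District: $1,150,214 × 0.0013 = $1,495.2782
Saltmarsh Township: $1,150,214 × 0.00156 = $1,794.33384
Willowmere Unified SD: $1,150,214 × 0.02135 = $24,557.0689
Total = $33,942.81514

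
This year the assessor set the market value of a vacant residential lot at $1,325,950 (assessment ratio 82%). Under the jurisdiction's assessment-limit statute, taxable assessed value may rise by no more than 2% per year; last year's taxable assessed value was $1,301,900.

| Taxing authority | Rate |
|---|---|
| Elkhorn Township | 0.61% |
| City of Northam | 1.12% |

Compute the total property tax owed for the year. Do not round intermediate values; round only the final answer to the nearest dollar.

Uncapped assessed value = $1,325,950 × 0.82 = $1,087,279
Cap limit = $1,301,900 × 1.02 = $1,327,938
Taxable assessed value = min($1,087,279, $1,327,938) = $1,087,279 (cap does not bind)
Elkhorn Township: $1,087,279 × 0.0061 = $6,632.4019
City of Northam: $1,087,279 × 0.0112 = $12,177.5248
Total = $18,809.9267

$18,810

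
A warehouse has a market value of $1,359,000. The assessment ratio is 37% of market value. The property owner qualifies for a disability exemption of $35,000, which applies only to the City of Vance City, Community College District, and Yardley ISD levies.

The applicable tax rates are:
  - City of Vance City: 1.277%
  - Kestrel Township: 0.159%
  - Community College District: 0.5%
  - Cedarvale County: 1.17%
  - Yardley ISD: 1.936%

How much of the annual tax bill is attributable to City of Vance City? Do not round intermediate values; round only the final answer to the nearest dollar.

Assessed value = $1,359,000 × 0.37 = $502,830
City of Vance City taxable value = $502,830 − $35,000 = $467,830
City of Vance City levy = $467,830 × 0.01277 = $5,974.1891

$5,974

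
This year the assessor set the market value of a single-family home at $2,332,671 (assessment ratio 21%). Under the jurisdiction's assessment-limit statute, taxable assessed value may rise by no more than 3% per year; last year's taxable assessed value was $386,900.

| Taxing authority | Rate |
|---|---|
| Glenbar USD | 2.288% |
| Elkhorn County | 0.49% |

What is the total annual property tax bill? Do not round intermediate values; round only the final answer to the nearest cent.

$11,070.52

Uncapped assessed value = $2,332,671 × 0.21 = $489,860.91
Cap limit = $386,900 × 1.03 = $398,507
Taxable assessed value = min($489,860.91, $398,507) = $398,507 (cap binds)
Glenbar USD: $398,507 × 0.02288 = $9,117.84016
Elkhorn County: $398,507 × 0.0049 = $1,952.6843
Total = $11,070.52446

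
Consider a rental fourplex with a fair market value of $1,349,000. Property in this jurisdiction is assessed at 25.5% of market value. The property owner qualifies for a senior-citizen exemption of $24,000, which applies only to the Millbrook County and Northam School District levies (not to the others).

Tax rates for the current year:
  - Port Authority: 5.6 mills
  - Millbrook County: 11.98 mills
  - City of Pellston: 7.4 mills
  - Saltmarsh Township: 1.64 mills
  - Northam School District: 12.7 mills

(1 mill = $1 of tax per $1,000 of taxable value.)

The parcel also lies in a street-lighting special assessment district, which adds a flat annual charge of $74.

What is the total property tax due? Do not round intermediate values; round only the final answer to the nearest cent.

$13,007.56

Assessed value = $1,349,000 × 0.255 = $343,995
Port Authority: $343,995 × 0.0056 = $1,926.372
Millbrook County: ($343,995 − $24,000) × 0.01198 = $319,995 × 0.01198 = $3,833.5401
City of Pellston: $343,995 × 0.0074 = $2,545.563
Saltmarsh Township: $343,995 × 0.00164 = $564.1518
Northam School District: ($343,995 − $24,000) × 0.0127 = $319,995 × 0.0127 = $4,063.9365
Levies subtotal = $12,933.5634
Total = $12,933.5634 + $74 = $13,007.5634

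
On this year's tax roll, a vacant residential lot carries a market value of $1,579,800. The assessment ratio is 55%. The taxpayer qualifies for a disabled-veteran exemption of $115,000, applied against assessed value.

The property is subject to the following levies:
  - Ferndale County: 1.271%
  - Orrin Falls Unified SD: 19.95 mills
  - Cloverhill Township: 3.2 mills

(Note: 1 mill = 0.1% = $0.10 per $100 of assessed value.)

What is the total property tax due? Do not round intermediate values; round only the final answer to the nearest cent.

$27,034.50

Assessed value = $1,579,800 × 0.55 = $868,890
Taxable value = $868,890 − $115,000 = $753,890
Ferndale County: $753,890 × 0.01271 = $9,581.9419
Orrin Falls Unified SD: $753,890 × 0.01995 = $15,040.1055
Cloverhill Township: $753,890 × 0.0032 = $2,412.448
Total = $27,034.4954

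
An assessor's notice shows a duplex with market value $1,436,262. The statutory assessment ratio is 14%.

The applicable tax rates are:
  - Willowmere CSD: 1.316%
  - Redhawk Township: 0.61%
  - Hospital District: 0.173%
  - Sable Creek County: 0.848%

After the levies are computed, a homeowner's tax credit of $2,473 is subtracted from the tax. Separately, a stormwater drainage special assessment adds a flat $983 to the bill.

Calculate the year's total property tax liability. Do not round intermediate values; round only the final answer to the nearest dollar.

Assessed value = $1,436,262 × 0.14 = $201,076.68
Willowmere CSD: $201,076.68 × 0.01316 = $2,646.1691088
Redhawk Township: $201,076.68 × 0.0061 = $1,226.567748
Hospital District: $201,076.68 × 0.00173 = $347.8626564
Sable Creek County: $201,076.68 × 0.00848 = $1,705.1302464
Levies subtotal = $5,925.7297596
After credit = $5,925.7297596 − $2,473 = $3,452.7297596
Total = $3,452.7297596 + $983 = $4,435.7297596

$4,436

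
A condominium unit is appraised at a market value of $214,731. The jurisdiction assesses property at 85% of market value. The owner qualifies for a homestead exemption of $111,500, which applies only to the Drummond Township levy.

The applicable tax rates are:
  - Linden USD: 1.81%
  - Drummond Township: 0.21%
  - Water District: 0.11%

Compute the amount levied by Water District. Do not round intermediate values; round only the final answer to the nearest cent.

Assessed value = $214,731 × 0.85 = $182,521.35
Water District taxable value = $182,521.35 (exemption does not apply)
Water District levy = $182,521.35 × 0.0011 = $200.773485

$200.77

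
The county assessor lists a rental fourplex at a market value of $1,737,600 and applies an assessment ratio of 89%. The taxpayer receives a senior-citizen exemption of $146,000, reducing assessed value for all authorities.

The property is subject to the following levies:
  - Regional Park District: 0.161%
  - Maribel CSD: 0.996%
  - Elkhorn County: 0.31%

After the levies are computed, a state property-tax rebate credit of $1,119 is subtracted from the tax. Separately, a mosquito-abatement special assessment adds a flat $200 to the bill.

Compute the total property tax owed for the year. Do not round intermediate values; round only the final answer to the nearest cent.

Assessed value = $1,737,600 × 0.89 = $1,546,464
Taxable value = $1,546,464 − $146,000 = $1,400,464
Regional Park District: $1,400,464 × 0.00161 = $2,254.74704
Maribel CSD: $1,400,464 × 0.00996 = $13,948.62144
Elkhorn County: $1,400,464 × 0.0031 = $4,341.4384
Levies subtotal = $20,544.80688
After credit = $20,544.80688 − $1,119 = $19,425.80688
Total = $19,425.80688 + $200 = $19,625.80688

$19,625.81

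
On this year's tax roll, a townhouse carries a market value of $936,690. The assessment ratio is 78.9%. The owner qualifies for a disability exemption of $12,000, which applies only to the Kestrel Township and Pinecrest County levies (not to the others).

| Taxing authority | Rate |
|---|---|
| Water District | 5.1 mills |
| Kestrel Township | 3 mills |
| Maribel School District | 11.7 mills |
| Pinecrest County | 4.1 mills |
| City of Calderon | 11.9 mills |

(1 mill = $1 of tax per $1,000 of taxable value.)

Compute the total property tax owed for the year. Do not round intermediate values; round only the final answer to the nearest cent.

Assessed value = $936,690 × 0.789 = $739,048.41
Water District: $739,048.41 × 0.0051 = $3,769.146891
Kestrel Township: ($739,048.41 − $12,000) × 0.003 = $727,048.41 × 0.003 = $2,181.14523
Maribel School District: $739,048.41 × 0.0117 = $8,646.866397
Pinecrest County: ($739,048.41 − $12,000) × 0.0041 = $727,048.41 × 0.0041 = $2,980.898481
City of Calderon: $739,048.41 × 0.0119 = $8,794.676079
Total = $26,372.733078

$26,372.73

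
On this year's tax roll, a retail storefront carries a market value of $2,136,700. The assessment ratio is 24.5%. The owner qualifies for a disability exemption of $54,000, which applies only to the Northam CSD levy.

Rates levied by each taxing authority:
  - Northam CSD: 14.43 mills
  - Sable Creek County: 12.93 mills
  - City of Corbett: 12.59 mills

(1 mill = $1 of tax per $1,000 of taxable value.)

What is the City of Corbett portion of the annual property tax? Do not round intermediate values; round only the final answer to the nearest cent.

$6,590.76

Assessed value = $2,136,700 × 0.245 = $523,491.5
City of Corbett taxable value = $523,491.5 (exemption does not apply)
City of Corbett levy = $523,491.5 × 0.01259 = $6,590.757985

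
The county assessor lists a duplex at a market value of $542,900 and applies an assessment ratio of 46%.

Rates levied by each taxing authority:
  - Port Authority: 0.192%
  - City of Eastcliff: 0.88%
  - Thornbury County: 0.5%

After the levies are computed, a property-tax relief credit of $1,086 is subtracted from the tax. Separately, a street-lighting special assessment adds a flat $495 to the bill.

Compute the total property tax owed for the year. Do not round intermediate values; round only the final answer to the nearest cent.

$3,334.82

Assessed value = $542,900 × 0.46 = $249,734
Port Authority: $249,734 × 0.00192 = $479.48928
City of Eastcliff: $249,734 × 0.0088 = $2,197.6592
Thornbury County: $249,734 × 0.005 = $1,248.67
Levies subtotal = $3,925.81848
After credit = $3,925.81848 − $1,086 = $2,839.81848
Total = $2,839.81848 + $495 = $3,334.81848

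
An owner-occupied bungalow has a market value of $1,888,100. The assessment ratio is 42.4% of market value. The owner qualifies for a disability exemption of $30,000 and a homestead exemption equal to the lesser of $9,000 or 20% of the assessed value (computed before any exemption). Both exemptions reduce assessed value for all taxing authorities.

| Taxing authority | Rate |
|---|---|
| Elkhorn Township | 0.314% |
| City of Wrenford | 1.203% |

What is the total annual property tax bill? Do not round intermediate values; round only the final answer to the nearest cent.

Assessed value = $1,888,100 × 0.424 = $800,554.4
Homestead exemption = min($9,000, 20% × $800,554.4) = min($9,000, $160,110.88) = $9,000 (dollar cap binds)
Taxable value = $800,554.4 − $30,000 − $9,000 = $761,554.4
Elkhorn Township: $761,554.4 × 0.00314 = $2,391.280816
City of Wrenford: $761,554.4 × 0.01203 = $9,161.499432
Total = $11,552.780248

$11,552.78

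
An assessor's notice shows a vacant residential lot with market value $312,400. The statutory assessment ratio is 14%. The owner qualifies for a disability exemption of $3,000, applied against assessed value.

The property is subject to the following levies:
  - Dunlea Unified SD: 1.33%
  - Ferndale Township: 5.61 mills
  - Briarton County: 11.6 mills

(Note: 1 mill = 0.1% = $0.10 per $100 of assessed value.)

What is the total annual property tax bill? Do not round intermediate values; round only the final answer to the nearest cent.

Assessed value = $312,400 × 0.14 = $43,736
Taxable value = $43,736 − $3,000 = $40,736
Dunlea Unified SD: $40,736 × 0.0133 = $541.7888
Ferndale Township: $40,736 × 0.00561 = $228.52896
Briarton County: $40,736 × 0.0116 = $472.5376
Total = $1,242.85536

$1,242.86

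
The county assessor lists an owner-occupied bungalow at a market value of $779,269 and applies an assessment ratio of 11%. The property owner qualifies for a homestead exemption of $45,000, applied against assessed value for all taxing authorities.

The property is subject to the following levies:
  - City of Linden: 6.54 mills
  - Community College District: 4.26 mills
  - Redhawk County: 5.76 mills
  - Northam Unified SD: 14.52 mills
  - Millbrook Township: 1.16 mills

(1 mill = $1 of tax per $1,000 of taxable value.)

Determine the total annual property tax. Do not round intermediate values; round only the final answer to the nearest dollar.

Assessed value = $779,269 × 0.11 = $85,719.59
Taxable value = $85,719.59 − $45,000 = $40,719.59
City of Linden: $40,719.59 × 0.00654 = $266.3061186
Community College District: $40,719.59 × 0.00426 = $173.4654534
Redhawk County: $40,719.59 × 0.00576 = $234.5448384
Northam Unified SD: $40,719.59 × 0.01452 = $591.2484468
Millbrook Township: $40,719.59 × 0.00116 = $47.2347244
Total = $266.3061186 + $173.4654534 + $234.5448384 + $591.2484468 + $47.2347244 = $1,312.7995816

$1,313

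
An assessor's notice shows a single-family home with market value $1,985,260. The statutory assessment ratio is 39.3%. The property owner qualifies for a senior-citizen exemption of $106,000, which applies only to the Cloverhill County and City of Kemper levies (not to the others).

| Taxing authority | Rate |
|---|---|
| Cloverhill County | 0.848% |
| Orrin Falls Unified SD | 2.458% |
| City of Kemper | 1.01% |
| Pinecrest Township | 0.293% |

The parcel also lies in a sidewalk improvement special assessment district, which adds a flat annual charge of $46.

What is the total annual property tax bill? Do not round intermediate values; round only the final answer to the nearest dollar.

Assessed value = $1,985,260 × 0.393 = $780,207.18
Cloverhill County: ($780,207.18 − $106,000) × 0.00848 = $674,207.18 × 0.00848 = $5,717.2768864
Orrin Falls Unified SD: $780,207.18 × 0.02458 = $19,177.4924844
City of Kemper: ($780,207.18 − $106,000) × 0.0101 = $674,207.18 × 0.0101 = $6,809.492518
Pinecrest Township: $780,207.18 × 0.00293 = $2,286.0070374
Levies subtotal = $33,990.2689262
Total = $33,990.2689262 + $46 = $34,036.2689262

$34,036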